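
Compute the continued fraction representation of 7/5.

[1; 2, 2]

Run the Euclidean algorithm on 7 and 5; the successive quotients are the partial quotients a_0, a_1, ... (each step inverts the fractional part left over by the previous one):
  7 = 1*5 + 2, so a_0 = 1.
  5 = 2*2 + 1, so a_1 = 2.
  2 = 2*1 + 0, so a_2 = 2.
The remainder reaches 0 after 3 divisions, so the expansion has 3 partial quotients, read off in order.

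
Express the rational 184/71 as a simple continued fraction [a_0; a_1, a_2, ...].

Run the Euclidean algorithm on 184 and 71; the successive quotients are the partial quotients a_0, a_1, ... (each step inverts the fractional part left over by the previous one):
  184 = 2*71 + 42, so a_0 = 2.
  71 = 1*42 + 29, so a_1 = 1.
  42 = 1*29 + 13, so a_2 = 1.
  29 = 2*13 + 3, so a_3 = 2.
  13 = 4*3 + 1, so a_4 = 4.
  3 = 3*1 + 0, so a_5 = 3.
The remainder reaches 0 after 6 divisions, so the expansion has 6 partial quotients, read off in order.

[2; 1, 1, 2, 4, 3]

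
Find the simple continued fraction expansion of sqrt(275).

[16; (1, 1, 2, 1, 1, 32)]

Write x_i = (sqrt(275) + m_i)/d_i with (m_0, d_0) = (0, 1). a_0 = floor(sqrt(275)) = 16, since 16^2 = 256 <= 275 < 289 = 17^2.
Iterate m_{i+1} = d_i*a_i - m_i, d_{i+1} = (275 - m_{i+1}^2)/d_i, a_{i+1} = floor((a_0 + m_{i+1})/d_{i+1}):
  m_1 = 1*16 - 0 = 16, d_1 = (275 - 16^2)/1 = 19/1 = 19, a_1 = floor((16 + 16)/19) = 1.
  m_2 = 19*1 - 16 = 3, d_2 = (275 - 3^2)/19 = 266/19 = 14, a_2 = floor((16 + 3)/14) = 1.
  m_3 = 14*1 - 3 = 11, d_3 = (275 - 11^2)/14 = 154/14 = 11, a_3 = floor((16 + 11)/11) = 2.
  m_4 = 11*2 - 11 = 11, d_4 = (275 - 11^2)/11 = 154/11 = 14, a_4 = floor((16 + 11)/14) = 1.
  m_5 = 14*1 - 11 = 3, d_5 = (275 - 3^2)/14 = 266/14 = 19, a_5 = floor((16 + 3)/19) = 1.
  m_6 = 19*1 - 3 = 16, d_6 = (275 - 16^2)/19 = 19/19 = 1, a_6 = floor((16 + 16)/1) = 32.
  m_7 = 1*32 - 16 = 16, d_7 = (275 - 16^2)/1 = 19/1 = 19: (m_7, d_7) = (m_1, d_1) = (16, 19), so from here the quotients repeat a_1, ..., a_6; the period length is 6.
Hence the expansion of sqrt(275) is a_0 = 16 followed by the repeating block 1, 1, 2, 1, 1, 32 (period 6).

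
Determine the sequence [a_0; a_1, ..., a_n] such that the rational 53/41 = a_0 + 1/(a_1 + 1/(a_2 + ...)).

[1; 3, 2, 2, 2]

Run the Euclidean algorithm on 53 and 41; the successive quotients are the partial quotients a_0, a_1, ... (each step inverts the fractional part left over by the previous one):
  53 = 1*41 + 12, so a_0 = 1.
  41 = 3*12 + 5, so a_1 = 3.
  12 = 2*5 + 2, so a_2 = 2.
  5 = 2*2 + 1, so a_3 = 2.
  2 = 2*1 + 0, so a_4 = 2.
The remainder reaches 0 after 5 divisions, so the expansion has 5 partial quotients, read off in order.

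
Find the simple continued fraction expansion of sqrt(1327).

[36; (2, 2, 1, 35, 1, 2, 2, 72)]

Write x_i = (sqrt(1327) + m_i)/d_i with (m_0, d_0) = (0, 1). a_0 = floor(sqrt(1327)) = 36, since 36^2 = 1296 <= 1327 < 1369 = 37^2.
Iterate m_{i+1} = d_i*a_i - m_i, d_{i+1} = (1327 - m_{i+1}^2)/d_i, a_{i+1} = floor((a_0 + m_{i+1})/d_{i+1}):
  m_1 = 1*36 - 0 = 36, d_1 = (1327 - 36^2)/1 = 31/1 = 31, a_1 = floor((36 + 36)/31) = 2.
  m_2 = 31*2 - 36 = 26, d_2 = (1327 - 26^2)/31 = 651/31 = 21, a_2 = floor((36 + 26)/21) = 2.
  m_3 = 21*2 - 26 = 16, d_3 = (1327 - 16^2)/21 = 1071/21 = 51, a_3 = floor((36 + 16)/51) = 1.
  m_4 = 51*1 - 16 = 35, d_4 = (1327 - 35^2)/51 = 102/51 = 2, a_4 = floor((36 + 35)/2) = 35.
  m_5 = 2*35 - 35 = 35, d_5 = (1327 - 35^2)/2 = 102/2 = 51, a_5 = floor((36 + 35)/51) = 1.
  m_6 = 51*1 - 35 = 16, d_6 = (1327 - 16^2)/51 = 1071/51 = 21, a_6 = floor((36 + 16)/21) = 2.
  m_7 = 21*2 - 16 = 26, d_7 = (1327 - 26^2)/21 = 651/21 = 31, a_7 = floor((36 + 26)/31) = 2.
  m_8 = 31*2 - 26 = 36, d_8 = (1327 - 36^2)/31 = 31/31 = 1, a_8 = floor((36 + 36)/1) = 72.
  m_9 = 1*72 - 36 = 36, d_9 = (1327 - 36^2)/1 = 31/1 = 31: (m_9, d_9) = (m_1, d_1) = (36, 31), so from here the quotients repeat a_1, ..., a_8; the period length is 8.
Hence the expansion of sqrt(1327) is a_0 = 36 followed by the repeating block 2, 2, 1, 35, 1, 2, 2, 72 (period 8).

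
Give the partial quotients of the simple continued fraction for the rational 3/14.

[0; 4, 1, 2]

Run the Euclidean algorithm on 3 and 14; the successive quotients are the partial quotients a_0, a_1, ... (each step inverts the fractional part left over by the previous one):
  3 = 0*14 + 3, so a_0 = 0.
  14 = 4*3 + 2, so a_1 = 4.
  3 = 1*2 + 1, so a_2 = 1.
  2 = 2*1 + 0, so a_3 = 2.
The remainder reaches 0 after 4 divisions, so the expansion has 4 partial quotients, read off in order.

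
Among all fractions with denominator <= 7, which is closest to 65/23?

17/6

Expand x = 65/23 as a continued fraction with the Euclidean algorithm:
  65 = 2*23 + 19, so a_0 = 2.
  23 = 1*19 + 4, so a_1 = 1.
  19 = 4*4 + 3, so a_2 = 4.
  4 = 1*3 + 1, so a_3 = 1.
  3 = 3*1 + 0, so a_4 = 3.
so x = [2; 1, 4, 1, 3].
Convergents (p_i = a_i*p_{i-1} + p_{i-2}, q_i = a_i*q_{i-1} + q_{i-2} with p_{-2}=0, p_{-1}=1, q_{-2}=1, q_{-1}=0), until the denominator exceeds 7:
  i=0: a_0=2, p_0 = 2*1 + 0 = 2, q_0 = 2*0 + 1 = 1.
  i=1: a_1=1, p_1 = 1*2 + 1 = 3, q_1 = 1*1 + 0 = 1.
  i=2: a_2=4, p_2 = 4*3 + 2 = 14, q_2 = 4*1 + 1 = 5.
  i=3: a_3=1, p_3 = 1*14 + 3 = 17, q_3 = 1*5 + 1 = 6.
  i=4: a_4=3, p_4 = 3*17 + 14 = 65, q_4 = 3*6 + 5 = 23.
q_4 = 23 > 7, so the last convergent with denominator <= 7 is p_3/q_3 = 17/6.
The closest fraction with denominator <= 7 is either p_3/q_3 or the intermediate fraction (k*p_3 + p_2)/(k*q_3 + q_2) with the largest k >= 1 whose denominator stays <= 7; these approach x as k grows, and every other convergent or intermediate fraction in range is farther away.
Largest k: floor((7 - q_2)/q_3) = floor((7 - 5)/6) = 0.
Since k = 0, no intermediate fraction beyond p_3/q_3 has denominator <= 7, so the convergent 17/6 is the closest (its error is |65*6 - 17*23|/(23*6) = 1/138).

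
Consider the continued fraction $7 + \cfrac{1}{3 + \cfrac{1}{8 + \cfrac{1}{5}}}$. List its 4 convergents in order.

Using the convergent recurrence p_i = a_i*p_{i-1} + p_{i-2}, q_i = a_i*q_{i-1} + q_{i-2} with p_{-2}=0, p_{-1}=1, q_{-2}=1, q_{-1}=0:
  i=0: a_0=7, p_0 = 7*1 + 0 = 7, q_0 = 7*0 + 1 = 1.
  i=1: a_1=3, p_1 = 3*7 + 1 = 22, q_1 = 3*1 + 0 = 3.
  i=2: a_2=8, p_2 = 8*22 + 7 = 183, q_2 = 8*3 + 1 = 25.
  i=3: a_3=5, p_3 = 5*183 + 22 = 937, q_3 = 5*25 + 3 = 128.

7/1, 22/3, 183/25, 937/128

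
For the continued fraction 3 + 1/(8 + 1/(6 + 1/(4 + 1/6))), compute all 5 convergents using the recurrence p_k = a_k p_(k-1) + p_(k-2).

3/1, 25/8, 153/49, 637/204, 3975/1273

Using the convergent recurrence p_i = a_i*p_{i-1} + p_{i-2}, q_i = a_i*q_{i-1} + q_{i-2} with p_{-2}=0, p_{-1}=1, q_{-2}=1, q_{-1}=0:
  i=0: a_0=3, p_0 = 3*1 + 0 = 3, q_0 = 3*0 + 1 = 1.
  i=1: a_1=8, p_1 = 8*3 + 1 = 25, q_1 = 8*1 + 0 = 8.
  i=2: a_2=6, p_2 = 6*25 + 3 = 153, q_2 = 6*8 + 1 = 49.
  i=3: a_3=4, p_3 = 4*153 + 25 = 637, q_3 = 4*49 + 8 = 204.
  i=4: a_4=6, p_4 = 6*637 + 153 = 3975, q_4 = 6*204 + 49 = 1273.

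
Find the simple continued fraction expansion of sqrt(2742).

Write x_i = (sqrt(2742) + m_i)/d_i with (m_0, d_0) = (0, 1). a_0 = floor(sqrt(2742)) = 52, since 52^2 = 2704 <= 2742 < 2809 = 53^2.
Iterate m_{i+1} = d_i*a_i - m_i, d_{i+1} = (2742 - m_{i+1}^2)/d_i, a_{i+1} = floor((a_0 + m_{i+1})/d_{i+1}):
  m_1 = 1*52 - 0 = 52, d_1 = (2742 - 52^2)/1 = 38/1 = 38, a_1 = floor((52 + 52)/38) = 2.
  m_2 = 38*2 - 52 = 24, d_2 = (2742 - 24^2)/38 = 2166/38 = 57, a_2 = floor((52 + 24)/57) = 1.
  m_3 = 57*1 - 24 = 33, d_3 = (2742 - 33^2)/57 = 1653/57 = 29, a_3 = floor((52 + 33)/29) = 2.
  m_4 = 29*2 - 33 = 25, d_4 = (2742 - 25^2)/29 = 2117/29 = 73, a_4 = floor((52 + 25)/73) = 1.
  m_5 = 73*1 - 25 = 48, d_5 = (2742 - 48^2)/73 = 438/73 = 6, a_5 = floor((52 + 48)/6) = 16.
  m_6 = 6*16 - 48 = 48, d_6 = (2742 - 48^2)/6 = 438/6 = 73, a_6 = floor((52 + 48)/73) = 1.
  m_7 = 73*1 - 48 = 25, d_7 = (2742 - 25^2)/73 = 2117/73 = 29, a_7 = floor((52 + 25)/29) = 2.
  m_8 = 29*2 - 25 = 33, d_8 = (2742 - 33^2)/29 = 1653/29 = 57, a_8 = floor((52 + 33)/57) = 1.
  m_9 = 57*1 - 33 = 24, d_9 = (2742 - 24^2)/57 = 2166/57 = 38, a_9 = floor((52 + 24)/38) = 2.
  m_10 = 38*2 - 24 = 52, d_10 = (2742 - 52^2)/38 = 38/38 = 1, a_10 = floor((52 + 52)/1) = 104.
  m_11 = 1*104 - 52 = 52, d_11 = (2742 - 52^2)/1 = 38/1 = 38: (m_11, d_11) = (m_1, d_1) = (52, 38), so from here the quotients repeat a_1, ..., a_10; the period length is 10.
Hence the expansion of sqrt(2742) is a_0 = 52 followed by the repeating block 2, 1, 2, 1, 16, 1, 2, 1, 2, 104 (period 10).

[52; (2, 1, 2, 1, 16, 1, 2, 1, 2, 104)]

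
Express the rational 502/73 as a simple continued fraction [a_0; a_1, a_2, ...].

[6; 1, 7, 9]

Run the Euclidean algorithm on 502 and 73; the successive quotients are the partial quotients a_0, a_1, ... (each step inverts the fractional part left over by the previous one):
  502 = 6*73 + 64, so a_0 = 6.
  73 = 1*64 + 9, so a_1 = 1.
  64 = 7*9 + 1, so a_2 = 7.
  9 = 9*1 + 0, so a_3 = 9.
The remainder reaches 0 after 4 divisions, so the expansion has 4 partial quotients, read off in order.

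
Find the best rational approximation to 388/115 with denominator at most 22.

27/8

Expand x = 388/115 as a continued fraction with the Euclidean algorithm:
  388 = 3*115 + 43, so a_0 = 3.
  115 = 2*43 + 29, so a_1 = 2.
  43 = 1*29 + 14, so a_2 = 1.
  29 = 2*14 + 1, so a_3 = 2.
  14 = 14*1 + 0, so a_4 = 14.
so x = [3; 2, 1, 2, 14].
Convergents (p_i = a_i*p_{i-1} + p_{i-2}, q_i = a_i*q_{i-1} + q_{i-2} with p_{-2}=0, p_{-1}=1, q_{-2}=1, q_{-1}=0), until the denominator exceeds 22:
  i=0: a_0=3, p_0 = 3*1 + 0 = 3, q_0 = 3*0 + 1 = 1.
  i=1: a_1=2, p_1 = 2*3 + 1 = 7, q_1 = 2*1 + 0 = 2.
  i=2: a_2=1, p_2 = 1*7 + 3 = 10, q_2 = 1*2 + 1 = 3.
  i=3: a_3=2, p_3 = 2*10 + 7 = 27, q_3 = 2*3 + 2 = 8.
  i=4: a_4=14, p_4 = 14*27 + 10 = 388, q_4 = 14*8 + 3 = 115.
q_4 = 115 > 22, so the last convergent with denominator <= 22 is p_3/q_3 = 27/8.
The closest fraction with denominator <= 22 is either p_3/q_3 or the intermediate fraction (k*p_3 + p_2)/(k*q_3 + q_2) with the largest k >= 1 whose denominator stays <= 22; these approach x as k grows, and every other convergent or intermediate fraction in range is farther away.
Largest k: floor((22 - q_2)/q_3) = floor((22 - 3)/8) = 2.
That gives (2*27 + 10)/(2*8 + 3) = 64/19.
Compare the errors: |x - 27/8| = |388*8 - 27*115|/(115*8) = 1/920, and |x - 64/19| = |388*19 - 64*115|/(115*19) = 12/2185.
Cross-multiplying, 1*2185 = 2185 < 11040 = 12*920, so 1/920 is smaller: the convergent 27/8 is closer to x than 64/19.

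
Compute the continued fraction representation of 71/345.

Run the Euclidean algorithm on 71 and 345; the successive quotients are the partial quotients a_0, a_1, ... (each step inverts the fractional part left over by the previous one):
  71 = 0*345 + 71, so a_0 = 0.
  345 = 4*71 + 61, so a_1 = 4.
  71 = 1*61 + 10, so a_2 = 1.
  61 = 6*10 + 1, so a_3 = 6.
  10 = 10*1 + 0, so a_4 = 10.
The remainder reaches 0 after 5 divisions, so the expansion has 5 partial quotients, read off in order.

[0; 4, 1, 6, 10]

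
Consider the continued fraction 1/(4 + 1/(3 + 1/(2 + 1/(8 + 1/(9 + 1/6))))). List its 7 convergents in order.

Using the convergent recurrence p_i = a_i*p_{i-1} + p_{i-2}, q_i = a_i*q_{i-1} + q_{i-2} with p_{-2}=0, p_{-1}=1, q_{-2}=1, q_{-1}=0:
  i=0: a_0=0, p_0 = 0*1 + 0 = 0, q_0 = 0*0 + 1 = 1.
  i=1: a_1=4, p_1 = 4*0 + 1 = 1, q_1 = 4*1 + 0 = 4.
  i=2: a_2=3, p_2 = 3*1 + 0 = 3, q_2 = 3*4 + 1 = 13.
  i=3: a_3=2, p_3 = 2*3 + 1 = 7, q_3 = 2*13 + 4 = 30.
  i=4: a_4=8, p_4 = 8*7 + 3 = 59, q_4 = 8*30 + 13 = 253.
  i=5: a_5=9, p_5 = 9*59 + 7 = 538, q_5 = 9*253 + 30 = 2307.
  i=6: a_6=6, p_6 = 6*538 + 59 = 3287, q_6 = 6*2307 + 253 = 14095.

0/1, 1/4, 3/13, 7/30, 59/253, 538/2307, 3287/14095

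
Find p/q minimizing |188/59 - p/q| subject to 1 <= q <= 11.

35/11

Expand x = 188/59 as a continued fraction with the Euclidean algorithm:
  188 = 3*59 + 11, so a_0 = 3.
  59 = 5*11 + 4, so a_1 = 5.
  11 = 2*4 + 3, so a_2 = 2.
  4 = 1*3 + 1, so a_3 = 1.
  3 = 3*1 + 0, so a_4 = 3.
so x = [3; 5, 2, 1, 3].
Convergents (p_i = a_i*p_{i-1} + p_{i-2}, q_i = a_i*q_{i-1} + q_{i-2} with p_{-2}=0, p_{-1}=1, q_{-2}=1, q_{-1}=0), until the denominator exceeds 11:
  i=0: a_0=3, p_0 = 3*1 + 0 = 3, q_0 = 3*0 + 1 = 1.
  i=1: a_1=5, p_1 = 5*3 + 1 = 16, q_1 = 5*1 + 0 = 5.
  i=2: a_2=2, p_2 = 2*16 + 3 = 35, q_2 = 2*5 + 1 = 11.
  i=3: a_3=1, p_3 = 1*35 + 16 = 51, q_3 = 1*11 + 5 = 16.
q_3 = 16 > 11, so the last convergent with denominator <= 11 is p_2/q_2 = 35/11.
The closest fraction with denominator <= 11 is either p_2/q_2 or the intermediate fraction (k*p_2 + p_1)/(k*q_2 + q_1) with the largest k >= 1 whose denominator stays <= 11; these approach x as k grows, and every other convergent or intermediate fraction in range is farther away.
Largest k: floor((11 - q_1)/q_2) = floor((11 - 5)/11) = 0.
Since k = 0, no intermediate fraction beyond p_2/q_2 has denominator <= 11, so the convergent 35/11 is the closest (its error is |188*11 - 35*59|/(59*11) = 3/649).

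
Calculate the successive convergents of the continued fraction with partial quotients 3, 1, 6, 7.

Using the convergent recurrence p_i = a_i*p_{i-1} + p_{i-2}, q_i = a_i*q_{i-1} + q_{i-2} with p_{-2}=0, p_{-1}=1, q_{-2}=1, q_{-1}=0:
  i=0: a_0=3, p_0 = 3*1 + 0 = 3, q_0 = 3*0 + 1 = 1.
  i=1: a_1=1, p_1 = 1*3 + 1 = 4, q_1 = 1*1 + 0 = 1.
  i=2: a_2=6, p_2 = 6*4 + 3 = 27, q_2 = 6*1 + 1 = 7.
  i=3: a_3=7, p_3 = 7*27 + 4 = 193, q_3 = 7*7 + 1 = 50.

3/1, 4/1, 27/7, 193/50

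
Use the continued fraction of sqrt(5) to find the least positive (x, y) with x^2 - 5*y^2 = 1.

First expand sqrt(5) as a continued fraction. With x_i = (sqrt(5) + m_i)/d_i and (m_0, d_0) = (0, 1): a_0 = floor(sqrt(5)) = 2, since 2^2 = 4 <= 5 < 9 = 3^2.
Iterate m_{i+1} = d_i*a_i - m_i, d_{i+1} = (5 - m_{i+1}^2)/d_i, a_{i+1} = floor((a_0 + m_{i+1})/d_{i+1}):
  m_1 = 1*2 - 0 = 2, d_1 = (5 - 2^2)/1 = 1/1 = 1, a_1 = floor((2 + 2)/1) = 4.
  m_2 = 1*4 - 2 = 2, d_2 = (5 - 2^2)/1 = 1/1 = 1: (m_2, d_2) = (m_1, d_1) = (2, 1), so from here the quotient a_1 repeats; the period length is 1.
So sqrt(5) = [2; (4)] with period length k = 1.
k is odd, so (p_{k-1}, q_{k-1}) only solves x^2 - 5y^2 = -1 and the fundamental solution of x^2 - 5y^2 = 1 is (p_{2k-1}, q_{2k-1}) = (p_1, q_1); compute convergents through index 1, running through the period twice.
Convergents (p_i = a_i*p_{i-1} + p_{i-2}, q_i = a_i*q_{i-1} + q_{i-2} with p_{-2}=0, p_{-1}=1, q_{-2}=1, q_{-1}=0):
  i=0: a_0=2, p_0 = 2*1 + 0 = 2, q_0 = 2*0 + 1 = 1.
  i=1: a_1=4, p_1 = 4*2 + 1 = 9, q_1 = 4*1 + 0 = 4.
Indeed p_0^2 - 5*q_0^2 = 4 - 5 = -1, not +1.
Check: 9^2 - 5*4^2 = 81 - 80 = 1, so (x, y) = (9, 4) solves the equation, and by the theorem it is the least positive solution.

(x, y) = (9, 4)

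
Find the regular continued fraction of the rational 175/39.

[4; 2, 19]

Run the Euclidean algorithm on 175 and 39; the successive quotients are the partial quotients a_0, a_1, ... (each step inverts the fractional part left over by the previous one):
  175 = 4*39 + 19, so a_0 = 4.
  39 = 2*19 + 1, so a_1 = 2.
  19 = 19*1 + 0, so a_2 = 19.
The remainder reaches 0 after 3 divisions, so the expansion has 3 partial quotients, read off in order.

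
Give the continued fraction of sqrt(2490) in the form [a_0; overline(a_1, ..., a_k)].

[49; overline(1, 8, 1, 98)]

Write x_i = (sqrt(2490) + m_i)/d_i with (m_0, d_0) = (0, 1). a_0 = floor(sqrt(2490)) = 49, since 49^2 = 2401 <= 2490 < 2500 = 50^2.
Iterate m_{i+1} = d_i*a_i - m_i, d_{i+1} = (2490 - m_{i+1}^2)/d_i, a_{i+1} = floor((a_0 + m_{i+1})/d_{i+1}):
  m_1 = 1*49 - 0 = 49, d_1 = (2490 - 49^2)/1 = 89/1 = 89, a_1 = floor((49 + 49)/89) = 1.
  m_2 = 89*1 - 49 = 40, d_2 = (2490 - 40^2)/89 = 890/89 = 10, a_2 = floor((49 + 40)/10) = 8.
  m_3 = 10*8 - 40 = 40, d_3 = (2490 - 40^2)/10 = 890/10 = 89, a_3 = floor((49 + 40)/89) = 1.
  m_4 = 89*1 - 40 = 49, d_4 = (2490 - 49^2)/89 = 89/89 = 1, a_4 = floor((49 + 49)/1) = 98.
  m_5 = 1*98 - 49 = 49, d_5 = (2490 - 49^2)/1 = 89/1 = 89: (m_5, d_5) = (m_1, d_1) = (49, 89), so from here the quotients repeat a_1, ..., a_4; the period length is 4.
Hence the expansion of sqrt(2490) is a_0 = 49 followed by the repeating block 1, 8, 1, 98 (period 4).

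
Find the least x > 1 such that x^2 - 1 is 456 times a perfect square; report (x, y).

First expand sqrt(456) as a continued fraction. With x_i = (sqrt(456) + m_i)/d_i and (m_0, d_0) = (0, 1): a_0 = floor(sqrt(456)) = 21, since 21^2 = 441 <= 456 < 484 = 22^2.
Iterate m_{i+1} = d_i*a_i - m_i, d_{i+1} = (456 - m_{i+1}^2)/d_i, a_{i+1} = floor((a_0 + m_{i+1})/d_{i+1}):
  m_1 = 1*21 - 0 = 21, d_1 = (456 - 21^2)/1 = 15/1 = 15, a_1 = floor((21 + 21)/15) = 2.
  m_2 = 15*2 - 21 = 9, d_2 = (456 - 9^2)/15 = 375/15 = 25, a_2 = floor((21 + 9)/25) = 1.
  m_3 = 25*1 - 9 = 16, d_3 = (456 - 16^2)/25 = 200/25 = 8, a_3 = floor((21 + 16)/8) = 4.
  m_4 = 8*4 - 16 = 16, d_4 = (456 - 16^2)/8 = 200/8 = 25, a_4 = floor((21 + 16)/25) = 1.
  m_5 = 25*1 - 16 = 9, d_5 = (456 - 9^2)/25 = 375/25 = 15, a_5 = floor((21 + 9)/15) = 2.
  m_6 = 15*2 - 9 = 21, d_6 = (456 - 21^2)/15 = 15/15 = 1, a_6 = floor((21 + 21)/1) = 42.
  m_7 = 1*42 - 21 = 21, d_7 = (456 - 21^2)/1 = 15/1 = 15: (m_7, d_7) = (m_1, d_1) = (21, 15), so from here the quotients repeat a_1, ..., a_6; the period length is 6.
So sqrt(456) = [21; (2, 1, 4, 1, 2, 42)] with period length k = 6.
k is even, so the fundamental solution of x^2 - 456y^2 = 1 is (p_{k-1}, q_{k-1}) = (p_5, q_5); compute convergents through index 5.
Convergents (p_i = a_i*p_{i-1} + p_{i-2}, q_i = a_i*q_{i-1} + q_{i-2} with p_{-2}=0, p_{-1}=1, q_{-2}=1, q_{-1}=0):
  i=0: a_0=21, p_0 = 21*1 + 0 = 21, q_0 = 21*0 + 1 = 1.
  i=1: a_1=2, p_1 = 2*21 + 1 = 43, q_1 = 2*1 + 0 = 2.
  i=2: a_2=1, p_2 = 1*43 + 21 = 64, q_2 = 1*2 + 1 = 3.
  i=3: a_3=4, p_3 = 4*64 + 43 = 299, q_3 = 4*3 + 2 = 14.
  i=4: a_4=1, p_4 = 1*299 + 64 = 363, q_4 = 1*14 + 3 = 17.
  i=5: a_5=2, p_5 = 2*363 + 299 = 1025, q_5 = 2*17 + 14 = 48.
Check: 1025^2 - 456*48^2 = 1050625 - 1050624 = 1, so (x, y) = (1025, 48) solves the equation, and by the theorem it is the least positive solution.

(x, y) = (1025, 48)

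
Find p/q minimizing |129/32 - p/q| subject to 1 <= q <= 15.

Expand x = 129/32 as a continued fraction with the Euclidean algorithm:
  129 = 4*32 + 1, so a_0 = 4.
  32 = 32*1 + 0, so a_1 = 32.
so x = [4; 32].
Convergents (p_i = a_i*p_{i-1} + p_{i-2}, q_i = a_i*q_{i-1} + q_{i-2} with p_{-2}=0, p_{-1}=1, q_{-2}=1, q_{-1}=0), until the denominator exceeds 15:
  i=0: a_0=4, p_0 = 4*1 + 0 = 4, q_0 = 4*0 + 1 = 1.
  i=1: a_1=32, p_1 = 32*4 + 1 = 129, q_1 = 32*1 + 0 = 32.
q_1 = 32 > 15, so the last convergent with denominator <= 15 is p_0/q_0 = 4/1.
The closest fraction with denominator <= 15 is either p_0/q_0 or the intermediate fraction (k*p_0 + p_{-1})/(k*q_0 + q_{-1}) with the largest k >= 1 whose denominator stays <= 15; these approach x as k grows, and every other convergent or intermediate fraction in range is farther away.
Largest k: floor((15 - q_{-1})/q_0) = floor((15 - 0)/1) = 15 (using the seeds p_{-1} = 1, q_{-1} = 0).
That gives (15*4 + 1)/(15*1 + 0) = 61/15.
Compare the errors: |x - 4/1| = |129*1 - 4*32|/(32*1) = 1/32, and |x - 61/15| = |129*15 - 61*32|/(32*15) = 17/480.
Cross-multiplying, 1*480 = 480 < 544 = 17*32, so 1/32 is smaller: the convergent 4/1 is closer to x than 61/15.

4/1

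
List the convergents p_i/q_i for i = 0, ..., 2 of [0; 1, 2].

0/1, 1/1, 2/3

Using the convergent recurrence p_i = a_i*p_{i-1} + p_{i-2}, q_i = a_i*q_{i-1} + q_{i-2} with p_{-2}=0, p_{-1}=1, q_{-2}=1, q_{-1}=0:
  i=0: a_0=0, p_0 = 0*1 + 0 = 0, q_0 = 0*0 + 1 = 1.
  i=1: a_1=1, p_1 = 1*0 + 1 = 1, q_1 = 1*1 + 0 = 1.
  i=2: a_2=2, p_2 = 2*1 + 0 = 2, q_2 = 2*1 + 1 = 3.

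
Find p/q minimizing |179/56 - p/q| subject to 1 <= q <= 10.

16/5

Expand x = 179/56 as a continued fraction with the Euclidean algorithm:
  179 = 3*56 + 11, so a_0 = 3.
  56 = 5*11 + 1, so a_1 = 5.
  11 = 11*1 + 0, so a_2 = 11.
so x = [3; 5, 11].
Convergents (p_i = a_i*p_{i-1} + p_{i-2}, q_i = a_i*q_{i-1} + q_{i-2} with p_{-2}=0, p_{-1}=1, q_{-2}=1, q_{-1}=0), until the denominator exceeds 10:
  i=0: a_0=3, p_0 = 3*1 + 0 = 3, q_0 = 3*0 + 1 = 1.
  i=1: a_1=5, p_1 = 5*3 + 1 = 16, q_1 = 5*1 + 0 = 5.
  i=2: a_2=11, p_2 = 11*16 + 3 = 179, q_2 = 11*5 + 1 = 56.
q_2 = 56 > 10, so the last convergent with denominator <= 10 is p_1/q_1 = 16/5.
The closest fraction with denominator <= 10 is either p_1/q_1 or the intermediate fraction (k*p_1 + p_0)/(k*q_1 + q_0) with the largest k >= 1 whose denominator stays <= 10; these approach x as k grows, and every other convergent or intermediate fraction in range is farther away.
Largest k: floor((10 - q_0)/q_1) = floor((10 - 1)/5) = 1.
That gives (1*16 + 3)/(1*5 + 1) = 19/6.
Compare the errors: |x - 16/5| = |179*5 - 16*56|/(56*5) = 1/280, and |x - 19/6| = |179*6 - 19*56|/(56*6) = 10/336.
Cross-multiplying, 1*336 = 336 < 2800 = 10*280, so 1/280 is smaller: the convergent 16/5 is closer to x than 19/6.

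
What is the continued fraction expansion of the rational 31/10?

Run the Euclidean algorithm on 31 and 10; the successive quotients are the partial quotients a_0, a_1, ... (each step inverts the fractional part left over by the previous one):
  31 = 3*10 + 1, so a_0 = 3.
  10 = 10*1 + 0, so a_1 = 10.
The remainder reaches 0 after 2 divisions, so the expansion has 2 partial quotients, read off in order.

[3; 10]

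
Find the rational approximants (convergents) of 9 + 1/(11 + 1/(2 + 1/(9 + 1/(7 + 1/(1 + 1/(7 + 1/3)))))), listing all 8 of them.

9/1, 100/11, 209/23, 1981/218, 14076/1549, 16057/1767, 126475/13918, 395482/43521

Using the convergent recurrence p_i = a_i*p_{i-1} + p_{i-2}, q_i = a_i*q_{i-1} + q_{i-2} with p_{-2}=0, p_{-1}=1, q_{-2}=1, q_{-1}=0:
  i=0: a_0=9, p_0 = 9*1 + 0 = 9, q_0 = 9*0 + 1 = 1.
  i=1: a_1=11, p_1 = 11*9 + 1 = 100, q_1 = 11*1 + 0 = 11.
  i=2: a_2=2, p_2 = 2*100 + 9 = 209, q_2 = 2*11 + 1 = 23.
  i=3: a_3=9, p_3 = 9*209 + 100 = 1981, q_3 = 9*23 + 11 = 218.
  i=4: a_4=7, p_4 = 7*1981 + 209 = 14076, q_4 = 7*218 + 23 = 1549.
  i=5: a_5=1, p_5 = 1*14076 + 1981 = 16057, q_5 = 1*1549 + 218 = 1767.
  i=6: a_6=7, p_6 = 7*16057 + 14076 = 126475, q_6 = 7*1767 + 1549 = 13918.
  i=7: a_7=3, p_7 = 3*126475 + 16057 = 395482, q_7 = 3*13918 + 1767 = 43521.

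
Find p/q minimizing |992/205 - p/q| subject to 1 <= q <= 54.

150/31

Expand x = 992/205 as a continued fraction with the Euclidean algorithm:
  992 = 4*205 + 172, so a_0 = 4.
  205 = 1*172 + 33, so a_1 = 1.
  172 = 5*33 + 7, so a_2 = 5.
  33 = 4*7 + 5, so a_3 = 4.
  7 = 1*5 + 2, so a_4 = 1.
  5 = 2*2 + 1, so a_5 = 2.
  2 = 2*1 + 0, so a_6 = 2.
so x = [4; 1, 5, 4, 1, 2, 2].
Convergents (p_i = a_i*p_{i-1} + p_{i-2}, q_i = a_i*q_{i-1} + q_{i-2} with p_{-2}=0, p_{-1}=1, q_{-2}=1, q_{-1}=0), until the denominator exceeds 54:
  i=0: a_0=4, p_0 = 4*1 + 0 = 4, q_0 = 4*0 + 1 = 1.
  i=1: a_1=1, p_1 = 1*4 + 1 = 5, q_1 = 1*1 + 0 = 1.
  i=2: a_2=5, p_2 = 5*5 + 4 = 29, q_2 = 5*1 + 1 = 6.
  i=3: a_3=4, p_3 = 4*29 + 5 = 121, q_3 = 4*6 + 1 = 25.
  i=4: a_4=1, p_4 = 1*121 + 29 = 150, q_4 = 1*25 + 6 = 31.
  i=5: a_5=2, p_5 = 2*150 + 121 = 421, q_5 = 2*31 + 25 = 87.
q_5 = 87 > 54, so the last convergent with denominator <= 54 is p_4/q_4 = 150/31.
The closest fraction with denominator <= 54 is either p_4/q_4 or the intermediate fraction (k*p_4 + p_3)/(k*q_4 + q_3) with the largest k >= 1 whose denominator stays <= 54; these approach x as k grows, and every other convergent or intermediate fraction in range is farther away.
Largest k: floor((54 - q_3)/q_4) = floor((54 - 25)/31) = 0.
Since k = 0, no intermediate fraction beyond p_4/q_4 has denominator <= 54, so the convergent 150/31 is the closest (its error is |992*31 - 150*205|/(205*31) = 2/6355).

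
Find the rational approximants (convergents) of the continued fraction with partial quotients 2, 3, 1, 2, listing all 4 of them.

2/1, 7/3, 9/4, 25/11

Using the convergent recurrence p_i = a_i*p_{i-1} + p_{i-2}, q_i = a_i*q_{i-1} + q_{i-2} with p_{-2}=0, p_{-1}=1, q_{-2}=1, q_{-1}=0:
  i=0: a_0=2, p_0 = 2*1 + 0 = 2, q_0 = 2*0 + 1 = 1.
  i=1: a_1=3, p_1 = 3*2 + 1 = 7, q_1 = 3*1 + 0 = 3.
  i=2: a_2=1, p_2 = 1*7 + 2 = 9, q_2 = 1*3 + 1 = 4.
  i=3: a_3=2, p_3 = 2*9 + 7 = 25, q_3 = 2*4 + 3 = 11.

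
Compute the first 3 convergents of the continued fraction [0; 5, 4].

Using the convergent recurrence p_i = a_i*p_{i-1} + p_{i-2}, q_i = a_i*q_{i-1} + q_{i-2} with p_{-2}=0, p_{-1}=1, q_{-2}=1, q_{-1}=0:
  i=0: a_0=0, p_0 = 0*1 + 0 = 0, q_0 = 0*0 + 1 = 1.
  i=1: a_1=5, p_1 = 5*0 + 1 = 1, q_1 = 5*1 + 0 = 5.
  i=2: a_2=4, p_2 = 4*1 + 0 = 4, q_2 = 4*5 + 1 = 21.

0/1, 1/5, 4/21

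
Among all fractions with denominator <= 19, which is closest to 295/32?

Expand x = 295/32 as a continued fraction with the Euclidean algorithm:
  295 = 9*32 + 7, so a_0 = 9.
  32 = 4*7 + 4, so a_1 = 4.
  7 = 1*4 + 3, so a_2 = 1.
  4 = 1*3 + 1, so a_3 = 1.
  3 = 3*1 + 0, so a_4 = 3.
so x = [9; 4, 1, 1, 3].
Convergents (p_i = a_i*p_{i-1} + p_{i-2}, q_i = a_i*q_{i-1} + q_{i-2} with p_{-2}=0, p_{-1}=1, q_{-2}=1, q_{-1}=0), until the denominator exceeds 19:
  i=0: a_0=9, p_0 = 9*1 + 0 = 9, q_0 = 9*0 + 1 = 1.
  i=1: a_1=4, p_1 = 4*9 + 1 = 37, q_1 = 4*1 + 0 = 4.
  i=2: a_2=1, p_2 = 1*37 + 9 = 46, q_2 = 1*4 + 1 = 5.
  i=3: a_3=1, p_3 = 1*46 + 37 = 83, q_3 = 1*5 + 4 = 9.
  i=4: a_4=3, p_4 = 3*83 + 46 = 295, q_4 = 3*9 + 5 = 32.
q_4 = 32 > 19, so the last convergent with denominator <= 19 is p_3/q_3 = 83/9.
The closest fraction with denominator <= 19 is either p_3/q_3 or the intermediate fraction (k*p_3 + p_2)/(k*q_3 + q_2) with the largest k >= 1 whose denominator stays <= 19; these approach x as k grows, and every other convergent or intermediate fraction in range is farther away.
Largest k: floor((19 - q_2)/q_3) = floor((19 - 5)/9) = 1.
That gives (1*83 + 46)/(1*9 + 5) = 129/14.
Compare the errors: |x - 83/9| = |295*9 - 83*32|/(32*9) = 1/288, and |x - 129/14| = |295*14 - 129*32|/(32*14) = 2/448.
Cross-multiplying, 1*448 = 448 < 576 = 2*288, so 1/288 is smaller: the convergent 83/9 is closer to x than 129/14.

83/9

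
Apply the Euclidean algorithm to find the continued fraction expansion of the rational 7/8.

Run the Euclidean algorithm on 7 and 8; the successive quotients are the partial quotients a_0, a_1, ... (each step inverts the fractional part left over by the previous one):
  7 = 0*8 + 7, so a_0 = 0.
  8 = 1*7 + 1, so a_1 = 1.
  7 = 7*1 + 0, so a_2 = 7.
The remainder reaches 0 after 3 divisions, so the expansion has 3 partial quotients, read off in order.

[0; 1, 7]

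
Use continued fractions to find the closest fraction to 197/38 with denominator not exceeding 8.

26/5

Expand x = 197/38 as a continued fraction with the Euclidean algorithm:
  197 = 5*38 + 7, so a_0 = 5.
  38 = 5*7 + 3, so a_1 = 5.
  7 = 2*3 + 1, so a_2 = 2.
  3 = 3*1 + 0, so a_3 = 3.
so x = [5; 5, 2, 3].
Convergents (p_i = a_i*p_{i-1} + p_{i-2}, q_i = a_i*q_{i-1} + q_{i-2} with p_{-2}=0, p_{-1}=1, q_{-2}=1, q_{-1}=0), until the denominator exceeds 8:
  i=0: a_0=5, p_0 = 5*1 + 0 = 5, q_0 = 5*0 + 1 = 1.
  i=1: a_1=5, p_1 = 5*5 + 1 = 26, q_1 = 5*1 + 0 = 5.
  i=2: a_2=2, p_2 = 2*26 + 5 = 57, q_2 = 2*5 + 1 = 11.
q_2 = 11 > 8, so the last convergent with denominator <= 8 is p_1/q_1 = 26/5.
The closest fraction with denominator <= 8 is either p_1/q_1 or the intermediate fraction (k*p_1 + p_0)/(k*q_1 + q_0) with the largest k >= 1 whose denominator stays <= 8; these approach x as k grows, and every other convergent or intermediate fraction in range is farther away.
Largest k: floor((8 - q_0)/q_1) = floor((8 - 1)/5) = 1.
That gives (1*26 + 5)/(1*5 + 1) = 31/6.
Compare the errors: |x - 26/5| = |197*5 - 26*38|/(38*5) = 3/190, and |x - 31/6| = |197*6 - 31*38|/(38*6) = 4/228.
Cross-multiplying, 3*228 = 684 < 760 = 4*190, so 3/190 is smaller: the convergent 26/5 is closer to x than 31/6.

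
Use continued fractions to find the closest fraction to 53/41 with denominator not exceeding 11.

9/7

Expand x = 53/41 as a continued fraction with the Euclidean algorithm:
  53 = 1*41 + 12, so a_0 = 1.
  41 = 3*12 + 5, so a_1 = 3.
  12 = 2*5 + 2, so a_2 = 2.
  5 = 2*2 + 1, so a_3 = 2.
  2 = 2*1 + 0, so a_4 = 2.
so x = [1; 3, 2, 2, 2].
Convergents (p_i = a_i*p_{i-1} + p_{i-2}, q_i = a_i*q_{i-1} + q_{i-2} with p_{-2}=0, p_{-1}=1, q_{-2}=1, q_{-1}=0), until the denominator exceeds 11:
  i=0: a_0=1, p_0 = 1*1 + 0 = 1, q_0 = 1*0 + 1 = 1.
  i=1: a_1=3, p_1 = 3*1 + 1 = 4, q_1 = 3*1 + 0 = 3.
  i=2: a_2=2, p_2 = 2*4 + 1 = 9, q_2 = 2*3 + 1 = 7.
  i=3: a_3=2, p_3 = 2*9 + 4 = 22, q_3 = 2*7 + 3 = 17.
q_3 = 17 > 11, so the last convergent with denominator <= 11 is p_2/q_2 = 9/7.
The closest fraction with denominator <= 11 is either p_2/q_2 or the intermediate fraction (k*p_2 + p_1)/(k*q_2 + q_1) with the largest k >= 1 whose denominator stays <= 11; these approach x as k grows, and every other convergent or intermediate fraction in range is farther away.
Largest k: floor((11 - q_1)/q_2) = floor((11 - 3)/7) = 1.
That gives (1*9 + 4)/(1*7 + 3) = 13/10.
Compare the errors: |x - 9/7| = |53*7 - 9*41|/(41*7) = 2/287, and |x - 13/10| = |53*10 - 13*41|/(41*10) = 3/410.
Cross-multiplying, 2*410 = 820 < 861 = 3*287, so 2/287 is smaller: the convergent 9/7 is closer to x than 13/10.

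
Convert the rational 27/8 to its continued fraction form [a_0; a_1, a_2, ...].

[3; 2, 1, 2]

Run the Euclidean algorithm on 27 and 8; the successive quotients are the partial quotients a_0, a_1, ... (each step inverts the fractional part left over by the previous one):
  27 = 3*8 + 3, so a_0 = 3.
  8 = 2*3 + 2, so a_1 = 2.
  3 = 1*2 + 1, so a_2 = 1.
  2 = 2*1 + 0, so a_3 = 2.
The remainder reaches 0 after 4 divisions, so the expansion has 4 partial quotients, read off in order.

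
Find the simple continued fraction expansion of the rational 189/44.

[4; 3, 2, 1, 1, 2]

Run the Euclidean algorithm on 189 and 44; the successive quotients are the partial quotients a_0, a_1, ... (each step inverts the fractional part left over by the previous one):
  189 = 4*44 + 13, so a_0 = 4.
  44 = 3*13 + 5, so a_1 = 3.
  13 = 2*5 + 3, so a_2 = 2.
  5 = 1*3 + 2, so a_3 = 1.
  3 = 1*2 + 1, so a_4 = 1.
  2 = 2*1 + 0, so a_5 = 2.
The remainder reaches 0 after 6 divisions, so the expansion has 6 partial quotients, read off in order.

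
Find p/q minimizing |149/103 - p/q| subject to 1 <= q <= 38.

Expand x = 149/103 as a continued fraction with the Euclidean algorithm:
  149 = 1*103 + 46, so a_0 = 1.
  103 = 2*46 + 11, so a_1 = 2.
  46 = 4*11 + 2, so a_2 = 4.
  11 = 5*2 + 1, so a_3 = 5.
  2 = 2*1 + 0, so a_4 = 2.
so x = [1; 2, 4, 5, 2].
Convergents (p_i = a_i*p_{i-1} + p_{i-2}, q_i = a_i*q_{i-1} + q_{i-2} with p_{-2}=0, p_{-1}=1, q_{-2}=1, q_{-1}=0), until the denominator exceeds 38:
  i=0: a_0=1, p_0 = 1*1 + 0 = 1, q_0 = 1*0 + 1 = 1.
  i=1: a_1=2, p_1 = 2*1 + 1 = 3, q_1 = 2*1 + 0 = 2.
  i=2: a_2=4, p_2 = 4*3 + 1 = 13, q_2 = 4*2 + 1 = 9.
  i=3: a_3=5, p_3 = 5*13 + 3 = 68, q_3 = 5*9 + 2 = 47.
q_3 = 47 > 38, so the last convergent with denominator <= 38 is p_2/q_2 = 13/9.
The closest fraction with denominator <= 38 is either p_2/q_2 or the intermediate fraction (k*p_2 + p_1)/(k*q_2 + q_1) with the largest k >= 1 whose denominator stays <= 38; these approach x as k grows, and every other convergent or intermediate fraction in range is farther away.
Largest k: floor((38 - q_1)/q_2) = floor((38 - 2)/9) = 4.
That gives (4*13 + 3)/(4*9 + 2) = 55/38.
Compare the errors: |x - 13/9| = |149*9 - 13*103|/(103*9) = 2/927, and |x - 55/38| = |149*38 - 55*103|/(103*38) = 3/3914.
Cross-multiplying, 3*927 = 2781 < 7828 = 2*3914, so 3/3914 is smaller: the intermediate fraction 55/38 is closer to x than 13/9.

55/38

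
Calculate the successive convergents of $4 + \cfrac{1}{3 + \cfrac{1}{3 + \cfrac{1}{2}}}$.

4/1, 13/3, 43/10, 99/23

Using the convergent recurrence p_i = a_i*p_{i-1} + p_{i-2}, q_i = a_i*q_{i-1} + q_{i-2} with p_{-2}=0, p_{-1}=1, q_{-2}=1, q_{-1}=0:
  i=0: a_0=4, p_0 = 4*1 + 0 = 4, q_0 = 4*0 + 1 = 1.
  i=1: a_1=3, p_1 = 3*4 + 1 = 13, q_1 = 3*1 + 0 = 3.
  i=2: a_2=3, p_2 = 3*13 + 4 = 43, q_2 = 3*3 + 1 = 10.
  i=3: a_3=2, p_3 = 2*43 + 13 = 99, q_3 = 2*10 + 3 = 23.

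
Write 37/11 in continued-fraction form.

Run the Euclidean algorithm on 37 and 11; the successive quotients are the partial quotients a_0, a_1, ... (each step inverts the fractional part left over by the previous one):
  37 = 3*11 + 4, so a_0 = 3.
  11 = 2*4 + 3, so a_1 = 2.
  4 = 1*3 + 1, so a_2 = 1.
  3 = 3*1 + 0, so a_3 = 3.
The remainder reaches 0 after 4 divisions, so the expansion has 4 partial quotients, read off in order.

[3; 2, 1, 3]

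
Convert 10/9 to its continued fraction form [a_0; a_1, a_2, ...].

Run the Euclidean algorithm on 10 and 9; the successive quotients are the partial quotients a_0, a_1, ... (each step inverts the fractional part left over by the previous one):
  10 = 1*9 + 1, so a_0 = 1.
  9 = 9*1 + 0, so a_1 = 9.
The remainder reaches 0 after 2 divisions, so the expansion has 2 partial quotients, read off in order.

[1; 9]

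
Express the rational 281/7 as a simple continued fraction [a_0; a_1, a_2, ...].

Run the Euclidean algorithm on 281 and 7; the successive quotients are the partial quotients a_0, a_1, ... (each step inverts the fractional part left over by the previous one):
  281 = 40*7 + 1, so a_0 = 40.
  7 = 7*1 + 0, so a_1 = 7.
The remainder reaches 0 after 2 divisions, so the expansion has 2 partial quotients, read off in order.

[40; 7]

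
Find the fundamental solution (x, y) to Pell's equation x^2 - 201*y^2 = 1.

(x, y) = (515095, 36332)

First expand sqrt(201) as a continued fraction. With x_i = (sqrt(201) + m_i)/d_i and (m_0, d_0) = (0, 1): a_0 = floor(sqrt(201)) = 14, since 14^2 = 196 <= 201 < 225 = 15^2.
Iterate m_{i+1} = d_i*a_i - m_i, d_{i+1} = (201 - m_{i+1}^2)/d_i, a_{i+1} = floor((a_0 + m_{i+1})/d_{i+1}):
  m_1 = 1*14 - 0 = 14, d_1 = (201 - 14^2)/1 = 5/1 = 5, a_1 = floor((14 + 14)/5) = 5.
  m_2 = 5*5 - 14 = 11, d_2 = (201 - 11^2)/5 = 80/5 = 16, a_2 = floor((14 + 11)/16) = 1.
  m_3 = 16*1 - 11 = 5, d_3 = (201 - 5^2)/16 = 176/16 = 11, a_3 = floor((14 + 5)/11) = 1.
  m_4 = 11*1 - 5 = 6, d_4 = (201 - 6^2)/11 = 165/11 = 15, a_4 = floor((14 + 6)/15) = 1.
  m_5 = 15*1 - 6 = 9, d_5 = (201 - 9^2)/15 = 120/15 = 8, a_5 = floor((14 + 9)/8) = 2.
  m_6 = 8*2 - 9 = 7, d_6 = (201 - 7^2)/8 = 152/8 = 19, a_6 = floor((14 + 7)/19) = 1.
  m_7 = 19*1 - 7 = 12, d_7 = (201 - 12^2)/19 = 57/19 = 3, a_7 = floor((14 + 12)/3) = 8.
  m_8 = 3*8 - 12 = 12, d_8 = (201 - 12^2)/3 = 57/3 = 19, a_8 = floor((14 + 12)/19) = 1.
  m_9 = 19*1 - 12 = 7, d_9 = (201 - 7^2)/19 = 152/19 = 8, a_9 = floor((14 + 7)/8) = 2.
  m_10 = 8*2 - 7 = 9, d_10 = (201 - 9^2)/8 = 120/8 = 15, a_10 = floor((14 + 9)/15) = 1.
  m_11 = 15*1 - 9 = 6, d_11 = (201 - 6^2)/15 = 165/15 = 11, a_11 = floor((14 + 6)/11) = 1.
  m_12 = 11*1 - 6 = 5, d_12 = (201 - 5^2)/11 = 176/11 = 16, a_12 = floor((14 + 5)/16) = 1.
  m_13 = 16*1 - 5 = 11, d_13 = (201 - 11^2)/16 = 80/16 = 5, a_13 = floor((14 + 11)/5) = 5.
  m_14 = 5*5 - 11 = 14, d_14 = (201 - 14^2)/5 = 5/5 = 1, a_14 = floor((14 + 14)/1) = 28.
  m_15 = 1*28 - 14 = 14, d_15 = (201 - 14^2)/1 = 5/1 = 5: (m_15, d_15) = (m_1, d_1) = (14, 5), so from here the quotients repeat a_1, ..., a_14; the period length is 14.
So sqrt(201) = [14; (5, 1, 1, 1, 2, 1, 8, 1, 2, 1, 1, 1, 5, 28)] with period length k = 14.
k is even, so the fundamental solution of x^2 - 201y^2 = 1 is (p_{k-1}, q_{k-1}) = (p_13, q_13); compute convergents through index 13.
Convergents (p_i = a_i*p_{i-1} + p_{i-2}, q_i = a_i*q_{i-1} + q_{i-2} with p_{-2}=0, p_{-1}=1, q_{-2}=1, q_{-1}=0):
  i=0: a_0=14, p_0 = 14*1 + 0 = 14, q_0 = 14*0 + 1 = 1.
  i=1: a_1=5, p_1 = 5*14 + 1 = 71, q_1 = 5*1 + 0 = 5.
  i=2: a_2=1, p_2 = 1*71 + 14 = 85, q_2 = 1*5 + 1 = 6.
  i=3: a_3=1, p_3 = 1*85 + 71 = 156, q_3 = 1*6 + 5 = 11.
  i=4: a_4=1, p_4 = 1*156 + 85 = 241, q_4 = 1*11 + 6 = 17.
  i=5: a_5=2, p_5 = 2*241 + 156 = 638, q_5 = 2*17 + 11 = 45.
  i=6: a_6=1, p_6 = 1*638 + 241 = 879, q_6 = 1*45 + 17 = 62.
  i=7: a_7=8, p_7 = 8*879 + 638 = 7670, q_7 = 8*62 + 45 = 541.
  i=8: a_8=1, p_8 = 1*7670 + 879 = 8549, q_8 = 1*541 + 62 = 603.
  i=9: a_9=2, p_9 = 2*8549 + 7670 = 24768, q_9 = 2*603 + 541 = 1747.
  i=10: a_10=1, p_10 = 1*24768 + 8549 = 33317, q_10 = 1*1747 + 603 = 2350.
  i=11: a_11=1, p_11 = 1*33317 + 24768 = 58085, q_11 = 1*2350 + 1747 = 4097.
  i=12: a_12=1, p_12 = 1*58085 + 33317 = 91402, q_12 = 1*4097 + 2350 = 6447.
  i=13: a_13=5, p_13 = 5*91402 + 58085 = 515095, q_13 = 5*6447 + 4097 = 36332.
Check: 515095^2 - 201*36332^2 = 265322859025 - 265322859024 = 1, so (x, y) = (515095, 36332) solves the equation, and by the theorem it is the least positive solution.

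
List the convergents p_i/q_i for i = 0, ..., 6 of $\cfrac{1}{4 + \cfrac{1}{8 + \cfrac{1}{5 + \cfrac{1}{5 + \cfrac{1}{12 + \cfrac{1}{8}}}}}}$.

0/1, 1/4, 8/33, 41/169, 213/878, 2597/10705, 20989/86518

Using the convergent recurrence p_i = a_i*p_{i-1} + p_{i-2}, q_i = a_i*q_{i-1} + q_{i-2} with p_{-2}=0, p_{-1}=1, q_{-2}=1, q_{-1}=0:
  i=0: a_0=0, p_0 = 0*1 + 0 = 0, q_0 = 0*0 + 1 = 1.
  i=1: a_1=4, p_1 = 4*0 + 1 = 1, q_1 = 4*1 + 0 = 4.
  i=2: a_2=8, p_2 = 8*1 + 0 = 8, q_2 = 8*4 + 1 = 33.
  i=3: a_3=5, p_3 = 5*8 + 1 = 41, q_3 = 5*33 + 4 = 169.
  i=4: a_4=5, p_4 = 5*41 + 8 = 213, q_4 = 5*169 + 33 = 878.
  i=5: a_5=12, p_5 = 12*213 + 41 = 2597, q_5 = 12*878 + 169 = 10705.
  i=6: a_6=8, p_6 = 8*2597 + 213 = 20989, q_6 = 8*10705 + 878 = 86518.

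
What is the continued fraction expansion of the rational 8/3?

[2; 1, 2]

Run the Euclidean algorithm on 8 and 3; the successive quotients are the partial quotients a_0, a_1, ... (each step inverts the fractional part left over by the previous one):
  8 = 2*3 + 2, so a_0 = 2.
  3 = 1*2 + 1, so a_1 = 1.
  2 = 2*1 + 0, so a_2 = 2.
The remainder reaches 0 after 3 divisions, so the expansion has 3 partial quotients, read off in order.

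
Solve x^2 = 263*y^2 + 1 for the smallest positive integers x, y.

First expand sqrt(263) as a continued fraction. With x_i = (sqrt(263) + m_i)/d_i and (m_0, d_0) = (0, 1): a_0 = floor(sqrt(263)) = 16, since 16^2 = 256 <= 263 < 289 = 17^2.
Iterate m_{i+1} = d_i*a_i - m_i, d_{i+1} = (263 - m_{i+1}^2)/d_i, a_{i+1} = floor((a_0 + m_{i+1})/d_{i+1}):
  m_1 = 1*16 - 0 = 16, d_1 = (263 - 16^2)/1 = 7/1 = 7, a_1 = floor((16 + 16)/7) = 4.
  m_2 = 7*4 - 16 = 12, d_2 = (263 - 12^2)/7 = 119/7 = 17, a_2 = floor((16 + 12)/17) = 1.
  m_3 = 17*1 - 12 = 5, d_3 = (263 - 5^2)/17 = 238/17 = 14, a_3 = floor((16 + 5)/14) = 1.
  m_4 = 14*1 - 5 = 9, d_4 = (263 - 9^2)/14 = 182/14 = 13, a_4 = floor((16 + 9)/13) = 1.
  m_5 = 13*1 - 9 = 4, d_5 = (263 - 4^2)/13 = 247/13 = 19, a_5 = floor((16 + 4)/19) = 1.
  m_6 = 19*1 - 4 = 15, d_6 = (263 - 15^2)/19 = 38/19 = 2, a_6 = floor((16 + 15)/2) = 15.
  m_7 = 2*15 - 15 = 15, d_7 = (263 - 15^2)/2 = 38/2 = 19, a_7 = floor((16 + 15)/19) = 1.
  m_8 = 19*1 - 15 = 4, d_8 = (263 - 4^2)/19 = 247/19 = 13, a_8 = floor((16 + 4)/13) = 1.
  m_9 = 13*1 - 4 = 9, d_9 = (263 - 9^2)/13 = 182/13 = 14, a_9 = floor((16 + 9)/14) = 1.
  m_10 = 14*1 - 9 = 5, d_10 = (263 - 5^2)/14 = 238/14 = 17, a_10 = floor((16 + 5)/17) = 1.
  m_11 = 17*1 - 5 = 12, d_11 = (263 - 12^2)/17 = 119/17 = 7, a_11 = floor((16 + 12)/7) = 4.
  m_12 = 7*4 - 12 = 16, d_12 = (263 - 16^2)/7 = 7/7 = 1, a_12 = floor((16 + 16)/1) = 32.
  m_13 = 1*32 - 16 = 16, d_13 = (263 - 16^2)/1 = 7/1 = 7: (m_13, d_13) = (m_1, d_1) = (16, 7), so from here the quotients repeat a_1, ..., a_12; the period length is 12.
So sqrt(263) = [16; (4, 1, 1, 1, 1, 15, 1, 1, 1, 1, 4, 32)] with period length k = 12.
k is even, so the fundamental solution of x^2 - 263y^2 = 1 is (p_{k-1}, q_{k-1}) = (p_11, q_11); compute convergents through index 11.
Convergents (p_i = a_i*p_{i-1} + p_{i-2}, q_i = a_i*q_{i-1} + q_{i-2} with p_{-2}=0, p_{-1}=1, q_{-2}=1, q_{-1}=0):
  i=0: a_0=16, p_0 = 16*1 + 0 = 16, q_0 = 16*0 + 1 = 1.
  i=1: a_1=4, p_1 = 4*16 + 1 = 65, q_1 = 4*1 + 0 = 4.
  i=2: a_2=1, p_2 = 1*65 + 16 = 81, q_2 = 1*4 + 1 = 5.
  i=3: a_3=1, p_3 = 1*81 + 65 = 146, q_3 = 1*5 + 4 = 9.
  i=4: a_4=1, p_4 = 1*146 + 81 = 227, q_4 = 1*9 + 5 = 14.
  i=5: a_5=1, p_5 = 1*227 + 146 = 373, q_5 = 1*14 + 9 = 23.
  i=6: a_6=15, p_6 = 15*373 + 227 = 5822, q_6 = 15*23 + 14 = 359.
  i=7: a_7=1, p_7 = 1*5822 + 373 = 6195, q_7 = 1*359 + 23 = 382.
  i=8: a_8=1, p_8 = 1*6195 + 5822 = 12017, q_8 = 1*382 + 359 = 741.
  i=9: a_9=1, p_9 = 1*12017 + 6195 = 18212, q_9 = 1*741 + 382 = 1123.
  i=10: a_10=1, p_10 = 1*18212 + 12017 = 30229, q_10 = 1*1123 + 741 = 1864.
  i=11: a_11=4, p_11 = 4*30229 + 18212 = 139128, q_11 = 4*1864 + 1123 = 8579.
Check: 139128^2 - 263*8579^2 = 19356600384 - 19356600383 = 1, so (x, y) = (139128, 8579) solves the equation, and by the theorem it is the least positive solution.

(x, y) = (139128, 8579)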